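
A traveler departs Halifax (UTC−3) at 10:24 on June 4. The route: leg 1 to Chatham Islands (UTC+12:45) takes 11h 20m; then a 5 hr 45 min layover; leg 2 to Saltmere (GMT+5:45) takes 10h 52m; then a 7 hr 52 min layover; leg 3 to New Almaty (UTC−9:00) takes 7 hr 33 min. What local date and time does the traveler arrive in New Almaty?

23:46 on Jun 5

Convert departure to UTC: 10:24 + 3:00 = 13:24 UTC on Jun 4.
Add 11 hours and 20 minutes leg 1 → 00:44 UTC (Jun 5).
Add 5 hours and 45 minutes layover in Chatham Islands → 06:29 UTC.
Add 10 hours 52 minutes leg 2 → 17:21 UTC.
Add 7 hours 52 minutes layover in Saltmere → 01:13 UTC (Jun 6).
Add 7 hours 33 minutes leg 3 → 08:46 UTC.
New Almaty is UTC−9:00, so local arrival = 08:46 − 9:00 = 23:46 on Jun 5.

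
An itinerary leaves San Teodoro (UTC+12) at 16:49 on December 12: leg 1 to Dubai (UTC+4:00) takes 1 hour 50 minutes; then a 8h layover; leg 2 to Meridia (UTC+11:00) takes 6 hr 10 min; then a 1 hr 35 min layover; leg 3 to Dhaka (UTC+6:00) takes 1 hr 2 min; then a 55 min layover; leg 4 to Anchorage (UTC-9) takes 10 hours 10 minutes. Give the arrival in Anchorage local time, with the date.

Convert departure to UTC: 16:49 − 12:00 = 04:49 UTC on Dec 12.
Add 1 hour 50 minutes leg 1 → 06:39 UTC.
Add 8 hours layover in Dubai → 14:39 UTC.
Add 6 hours 10 minutes leg 2 → 20:49 UTC.
Add 1 hour 35 minutes layover in Meridia → 22:24 UTC.
Add 1 hour 2 minutes leg 3 → 23:26 UTC.
Add 55 minutes layover in Dhaka → 00:21 UTC (Dec 13).
Add 10 hours 10 minutes leg 4 → 10:31 UTC.
Anchorage is UTC−9:00, so local arrival = 10:31 − 9:00 = 01:31 on Dec 13.

01:31 on December 13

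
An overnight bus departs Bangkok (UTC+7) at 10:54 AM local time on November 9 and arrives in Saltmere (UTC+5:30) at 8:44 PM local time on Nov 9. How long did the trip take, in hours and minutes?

11 hours 20 minutes

Departure in UTC: 10:54 AM − 7:00 = 3:54 AM on Nov 9.
Arrival in UTC: 8:44 PM − 5:30 = 3:14 PM on Nov 9.
Elapsed = 3:14 PM − 3:54 AM = 11 hours 20 minutes.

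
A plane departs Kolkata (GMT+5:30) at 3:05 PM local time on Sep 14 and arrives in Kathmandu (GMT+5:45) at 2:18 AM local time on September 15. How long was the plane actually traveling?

Departure in UTC: 3:05 PM − 5:30 = 9:35 AM on Sep 14.
Arrival in UTC: 2:18 AM − 5:45 = 8:33 PM on Sep 14.
Elapsed = 8:33 PM − 9:35 AM = 10 hours 58 minutes.

10 hours 58 minutes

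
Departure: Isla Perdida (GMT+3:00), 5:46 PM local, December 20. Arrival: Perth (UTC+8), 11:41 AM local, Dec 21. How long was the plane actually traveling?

Perth is 5:00 ahead of Isla Perdida.
Clock-face elapsed time (ignoring zones) is 17 hours 55 minutes.
Actual elapsed = 17 hours 55 minutes − 5:00 = 12 hours 55 minutes.

12 hours 55 minutes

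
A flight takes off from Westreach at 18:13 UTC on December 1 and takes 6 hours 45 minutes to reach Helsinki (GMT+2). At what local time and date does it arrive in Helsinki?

02:58 on Dec 2

Departure is given in UTC: 18:13 on Dec 1.
Add 6 hours and 45 minutes → 00:58 UTC (Dec 2).
Helsinki is UTC+2:00: 00:58 + 2:00 = 02:58 on Dec 2.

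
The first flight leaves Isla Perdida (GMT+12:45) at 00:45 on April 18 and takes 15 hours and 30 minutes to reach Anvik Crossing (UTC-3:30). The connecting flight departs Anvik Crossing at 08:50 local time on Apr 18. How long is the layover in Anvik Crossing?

8 hours 50 minutes

Convert departure to UTC: 00:45 − 12:45 = 12:00 UTC on Apr 17.
Add 15 hours 30 minutes flight time → 03:30 UTC (Apr 18).
Anvik Crossing is UTC−3:30, so local arrival = 03:30 − 3:30 = 00:00 on Apr 18.
Layover = 08:50 − 00:00 = 8 hours 50 minutes.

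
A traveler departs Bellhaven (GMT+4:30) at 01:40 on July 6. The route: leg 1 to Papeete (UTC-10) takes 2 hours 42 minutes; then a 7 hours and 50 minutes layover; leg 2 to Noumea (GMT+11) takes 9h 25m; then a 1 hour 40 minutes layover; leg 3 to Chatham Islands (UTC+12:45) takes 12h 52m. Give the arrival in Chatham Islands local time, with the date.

20:24 on July 7

Convert departure to UTC: 01:40 − 4:30 = 21:10 UTC on Jul 5.
Add 2 hours and 42 minutes leg 1 → 23:52 UTC.
Add 7 hours 50 minutes layover in Papeete → 07:42 UTC (Jul 6).
Add 9 hours and 25 minutes leg 2 → 17:07 UTC.
Add 1 hour 40 minutes layover in Noumea → 18:47 UTC.
Add 12 hours and 52 minutes leg 3 → 07:39 UTC (Jul 7).
Chatham Islands is UTC+12:45, so local arrival = 07:39 + 12:45 = 20:24 on Jul 7.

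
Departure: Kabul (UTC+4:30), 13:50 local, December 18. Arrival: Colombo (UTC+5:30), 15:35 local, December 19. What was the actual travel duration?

24 hours 45 minutes

Departure in UTC: 13:50 − 4:30 = 09:20 on Dec 18.
Arrival in UTC: 15:35 − 5:30 = 10:05 on Dec 19.
Elapsed = 10:05 − 09:20 (+1 day) = 24 hours 45 minutes.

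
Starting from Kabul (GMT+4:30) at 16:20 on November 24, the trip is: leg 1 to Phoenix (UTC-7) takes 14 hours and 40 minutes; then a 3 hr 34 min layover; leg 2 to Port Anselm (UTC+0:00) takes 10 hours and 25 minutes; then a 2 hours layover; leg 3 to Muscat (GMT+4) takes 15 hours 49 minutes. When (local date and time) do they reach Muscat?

Convert departure to UTC: 16:20 − 4:30 = 11:50 UTC on Nov 24.
Add 14 hours and 40 minutes leg 1 → 02:30 UTC (Nov 25).
Add 3 hours 34 minutes layover in Phoenix → 06:04 UTC.
Add 10 hours 25 minutes leg 2 → 16:29 UTC.
Add 2 hours layover in Port Anselm → 18:29 UTC.
Add 15 hours 49 minutes leg 3 → 10:18 UTC (Nov 26).
Muscat is UTC+4:00, so local arrival = 10:18 + 4:00 = 14:18 on Nov 26.

14:18 on November 26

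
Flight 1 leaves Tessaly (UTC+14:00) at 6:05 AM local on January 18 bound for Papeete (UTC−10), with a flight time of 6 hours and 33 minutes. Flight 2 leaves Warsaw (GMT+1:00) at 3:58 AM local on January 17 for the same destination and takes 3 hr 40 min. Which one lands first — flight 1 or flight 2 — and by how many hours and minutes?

Flight 1 in UTC: 6:05 AM − 14:00 = 4:05 PM on Jan 17.
+6 hours 33 minutes → arrive 10:38 PM UTC on Jan 17.
Flight 2 in UTC: 3:58 AM − 1:00 = 2:58 AM on Jan 17.
+3 hours and 40 minutes → arrive 6:38 AM UTC on Jan 17.
Flight 2 lands earlier by 16 hours.

the second, by 16 hours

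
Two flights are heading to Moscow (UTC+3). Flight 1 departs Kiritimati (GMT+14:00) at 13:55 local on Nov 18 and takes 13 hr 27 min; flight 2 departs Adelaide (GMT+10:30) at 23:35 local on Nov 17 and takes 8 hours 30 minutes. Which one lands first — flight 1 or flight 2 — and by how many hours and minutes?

Flight 1 in UTC: 13:55 − 14:00 = 23:55 on Nov 17.
+13 hours and 27 minutes → arrive 13:22 UTC on Nov 18.
Flight 2 in UTC: 23:35 − 10:30 = 13:05 on Nov 17.
+8 hours 30 minutes → arrive 21:35 UTC on Nov 17.
Flight 2 lands earlier by 15 hours 47 minutes.

the second, by 15 hours 47 minutes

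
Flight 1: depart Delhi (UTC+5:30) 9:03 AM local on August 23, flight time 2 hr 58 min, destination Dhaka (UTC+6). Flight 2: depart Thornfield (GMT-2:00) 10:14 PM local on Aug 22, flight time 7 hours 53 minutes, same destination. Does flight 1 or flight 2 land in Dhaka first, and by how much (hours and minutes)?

Flight 1 in UTC: 9:03 AM − 5:30 = 3:33 AM on Aug 23.
+2 hours 58 minutes → arrive 6:31 AM UTC on Aug 23.
Flight 2 in UTC: 10:14 PM + 2:00 = 12:14 AM on Aug 23.
+7 hours 53 minutes → arrive 8:07 AM UTC on Aug 23.
Flight 1 lands earlier by 1 hour 36 minutes.

the first, by 1 hour 36 minutes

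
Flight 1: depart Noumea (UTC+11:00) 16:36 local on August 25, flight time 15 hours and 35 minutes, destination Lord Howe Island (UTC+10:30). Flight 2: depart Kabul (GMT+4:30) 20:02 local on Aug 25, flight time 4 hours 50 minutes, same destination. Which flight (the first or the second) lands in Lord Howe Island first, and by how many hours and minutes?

the second, by 49 minutes

Flight 1 in UTC: 16:36 − 11:00 = 05:36 on Aug 25.
+15 hours and 35 minutes → arrive 21:11 UTC on Aug 25.
Flight 2 in UTC: 20:02 − 4:30 = 15:32 on Aug 25.
+4 hours and 50 minutes → arrive 20:22 UTC on Aug 25.
Flight 2 lands earlier by 49 minutes.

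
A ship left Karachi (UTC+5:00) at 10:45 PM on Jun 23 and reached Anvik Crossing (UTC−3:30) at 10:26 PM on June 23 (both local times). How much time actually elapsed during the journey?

Departure in UTC: 10:45 PM − 5:00 = 5:45 PM on Jun 23.
Arrival in UTC: 10:26 PM + 3:30 = 1:56 AM on Jun 24.
Elapsed = 1:56 AM − 5:45 PM (+1 day) = 8 hours 11 minutes.

8 hours 11 minutes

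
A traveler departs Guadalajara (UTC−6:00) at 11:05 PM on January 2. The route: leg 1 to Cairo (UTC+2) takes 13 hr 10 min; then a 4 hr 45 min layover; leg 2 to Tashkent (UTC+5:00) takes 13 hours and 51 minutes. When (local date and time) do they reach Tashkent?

Convert departure to UTC: 11:05 PM + 6:00 = 5:05 AM UTC on Jan 3.
Add 13 hours 10 minutes leg 1 → 6:15 PM UTC.
Add 4 hours 45 minutes layover in Cairo → 11:00 PM UTC.
Add 13 hours 51 minutes leg 2 → 12:51 PM UTC (Jan 4).
Tashkent is UTC+5:00, so local arrival = 12:51 PM + 5:00 = 5:51 PM on Jan 4.

5:51 PM on Jan 4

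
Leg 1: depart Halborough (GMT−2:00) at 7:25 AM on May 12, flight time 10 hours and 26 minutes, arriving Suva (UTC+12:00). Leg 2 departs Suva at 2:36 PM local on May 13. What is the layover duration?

6 hours 45 minutes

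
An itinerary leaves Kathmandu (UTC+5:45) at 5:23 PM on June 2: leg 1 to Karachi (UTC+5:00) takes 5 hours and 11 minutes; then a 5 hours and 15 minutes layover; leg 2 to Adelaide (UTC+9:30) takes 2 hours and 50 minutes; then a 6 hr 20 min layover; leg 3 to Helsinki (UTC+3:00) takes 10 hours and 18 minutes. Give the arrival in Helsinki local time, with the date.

8:32 PM on June 3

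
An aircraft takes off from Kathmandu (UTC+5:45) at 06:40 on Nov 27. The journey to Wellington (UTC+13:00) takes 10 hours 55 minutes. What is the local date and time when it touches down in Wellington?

Convert departure to UTC: 06:40 − 5:45 = 00:55 UTC on Nov 27.
Add 10 hours and 55 minutes travel time → 11:50 UTC.
Wellington is UTC+13:00, so local arrival = 11:50 + 13:00 = 00:50 on Nov 28.

00:50 on November 28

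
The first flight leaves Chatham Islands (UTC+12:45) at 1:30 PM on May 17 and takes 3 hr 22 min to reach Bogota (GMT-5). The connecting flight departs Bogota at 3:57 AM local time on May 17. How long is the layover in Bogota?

Convert departure to UTC: 1:30 PM − 12:45 = 12:45 AM UTC on May 17.
Add 3 hours 22 minutes flight time → 4:07 AM UTC.
Bogota is UTC−5:00, so local arrival = 4:07 AM − 5:00 = 11:07 PM on May 16.
Layover = 3:57 AM − 11:07 PM (+1 day) = 4 hours 50 minutes.

4 hours 50 minutes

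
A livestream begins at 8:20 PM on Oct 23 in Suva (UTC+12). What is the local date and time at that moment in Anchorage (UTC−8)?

12:20 AM on Oct 23

In UTC: 8:20 PM − 12:00 = 8:20 AM on Oct 23.
Anchorage is UTC−8:00: 8:20 AM − 8:00 = 12:20 AM on Oct 23.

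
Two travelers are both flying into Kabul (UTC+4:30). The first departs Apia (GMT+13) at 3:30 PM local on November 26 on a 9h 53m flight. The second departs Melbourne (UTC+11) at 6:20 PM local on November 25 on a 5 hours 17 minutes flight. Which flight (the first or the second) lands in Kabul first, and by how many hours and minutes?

the second, by 23 hours 46 minutes

Flight 1 in UTC: 3:30 PM − 13:00 = 2:30 AM on Nov 26.
+9 hours and 53 minutes → arrive 12:23 PM UTC on Nov 26.
Flight 2 in UTC: 6:20 PM − 11:00 = 7:20 AM on Nov 25.
+5 hours and 17 minutes → arrive 12:37 PM UTC on Nov 25.
Flight 2 lands earlier by 23 hours 46 minutes.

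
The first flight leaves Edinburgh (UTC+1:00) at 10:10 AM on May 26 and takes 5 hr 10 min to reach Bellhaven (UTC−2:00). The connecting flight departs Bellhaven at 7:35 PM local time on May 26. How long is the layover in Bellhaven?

7 hours 15 minutes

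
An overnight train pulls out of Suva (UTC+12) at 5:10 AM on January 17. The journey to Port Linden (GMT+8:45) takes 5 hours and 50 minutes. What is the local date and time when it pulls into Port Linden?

7:45 AM on Jan 17

Convert departure to UTC: 5:10 AM − 12:00 = 5:10 PM UTC on Jan 16.
Add 5 hours and 50 minutes travel time → 11:00 PM UTC.
Port Linden is UTC+8:45, so local arrival = 11:00 PM + 8:45 = 7:45 AM on Jan 17.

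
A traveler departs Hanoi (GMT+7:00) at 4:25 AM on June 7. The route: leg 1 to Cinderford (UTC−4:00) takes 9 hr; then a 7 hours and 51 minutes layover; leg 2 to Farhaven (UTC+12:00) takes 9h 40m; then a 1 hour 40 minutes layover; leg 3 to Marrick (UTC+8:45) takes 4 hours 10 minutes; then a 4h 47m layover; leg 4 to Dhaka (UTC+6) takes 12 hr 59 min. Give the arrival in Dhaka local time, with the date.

5:32 AM on Jun 9

Convert departure to UTC: 4:25 AM − 7:00 = 9:25 PM UTC on Jun 6.
Add 9 hours leg 1 → 6:25 AM UTC (Jun 7).
Add 7 hours 51 minutes layover in Cinderford → 2:16 PM UTC.
Add 9 hours and 40 minutes leg 2 → 11:56 PM UTC.
Add 1 hour and 40 minutes layover in Farhaven → 1:36 AM UTC (Jun 8).
Add 4 hours 10 minutes leg 3 → 5:46 AM UTC.
Add 4 hours 47 minutes layover in Marrick → 10:33 AM UTC.
Add 12 hours and 59 minutes leg 4 → 11:32 PM UTC.
Dhaka is UTC+6:00, so local arrival = 11:32 PM + 6:00 = 5:32 AM on Jun 9.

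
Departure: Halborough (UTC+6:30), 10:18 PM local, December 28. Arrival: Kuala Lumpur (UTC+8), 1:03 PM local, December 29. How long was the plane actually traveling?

Departure in UTC: 10:18 PM − 6:30 = 3:48 PM on Dec 28.
Arrival in UTC: 1:03 PM − 8:00 = 5:03 AM on Dec 29.
Elapsed = 5:03 AM − 3:48 PM (+1 day) = 13 hours 15 minutes.

13 hours 15 minutes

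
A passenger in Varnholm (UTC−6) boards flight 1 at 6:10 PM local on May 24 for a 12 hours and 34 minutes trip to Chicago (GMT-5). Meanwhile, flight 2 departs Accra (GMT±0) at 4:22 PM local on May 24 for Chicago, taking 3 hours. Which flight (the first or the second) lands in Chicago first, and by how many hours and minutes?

the second, by 17 hours 22 minutes

Flight 1 in UTC: 6:10 PM + 6:00 = 12:10 AM on May 25.
+12 hours 34 minutes → arrive 12:44 PM UTC on May 25.
Flight 2 departs at 4:22 PM UTC (May 24).
+3 hours → arrive 7:22 PM UTC on May 24.
Flight 2 lands earlier by 17 hours 22 minutes.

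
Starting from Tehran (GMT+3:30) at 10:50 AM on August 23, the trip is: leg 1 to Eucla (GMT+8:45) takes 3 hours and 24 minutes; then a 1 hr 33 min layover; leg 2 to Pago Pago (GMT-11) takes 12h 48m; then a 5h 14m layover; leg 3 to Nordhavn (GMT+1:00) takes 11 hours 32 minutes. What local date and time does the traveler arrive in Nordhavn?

6:51 PM on August 24

Convert departure to UTC: 10:50 AM − 3:30 = 7:20 AM UTC on Aug 23.
Add 3 hours 24 minutes leg 1 → 10:44 AM UTC.
Add 1 hour and 33 minutes layover in Eucla → 12:17 PM UTC.
Add 12 hours and 48 minutes leg 2 → 1:05 AM UTC (Aug 24).
Add 5 hours 14 minutes layover in Pago Pago → 6:19 AM UTC.
Add 11 hours and 32 minutes leg 3 → 5:51 PM UTC.
Nordhavn is UTC+1:00, so local arrival = 5:51 PM + 1:00 = 6:51 PM on Aug 24.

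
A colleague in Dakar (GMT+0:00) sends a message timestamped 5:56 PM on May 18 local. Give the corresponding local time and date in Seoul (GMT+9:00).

2:56 AM on May 19

Dakar is UTC+0 so that is 5:56 PM UTC.
Seoul is UTC+9:00: 5:56 PM + 9:00 = 2:56 AM on May 19.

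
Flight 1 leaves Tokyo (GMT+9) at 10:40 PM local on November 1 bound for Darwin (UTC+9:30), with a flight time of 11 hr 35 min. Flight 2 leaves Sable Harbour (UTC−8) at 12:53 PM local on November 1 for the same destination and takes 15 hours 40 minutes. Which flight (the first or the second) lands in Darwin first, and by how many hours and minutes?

Flight 1 in UTC: 10:40 PM − 9:00 = 1:40 PM on Nov 1.
+11 hours 35 minutes → arrive 1:15 AM UTC on Nov 2.
Flight 2 in UTC: 12:53 PM + 8:00 = 8:53 PM on Nov 1.
+15 hours and 40 minutes → arrive 12:33 PM UTC on Nov 2.
Flight 1 lands earlier by 11 hours 18 minutes.

the first, by 11 hours 18 minutes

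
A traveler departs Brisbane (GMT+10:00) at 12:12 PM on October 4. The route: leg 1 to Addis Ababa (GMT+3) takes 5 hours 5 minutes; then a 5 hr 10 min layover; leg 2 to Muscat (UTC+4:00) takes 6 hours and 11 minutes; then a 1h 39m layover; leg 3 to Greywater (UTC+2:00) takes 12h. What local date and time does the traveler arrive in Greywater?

10:17 AM on October 5

Convert departure to UTC: 12:12 PM − 10:00 = 2:12 AM UTC on Oct 4.
Add 5 hours 5 minutes leg 1 → 7:17 AM UTC.
Add 5 hours and 10 minutes layover in Addis Ababa → 12:27 PM UTC.
Add 6 hours and 11 minutes leg 2 → 6:38 PM UTC.
Add 1 hour 39 minutes layover in Muscat → 8:17 PM UTC.
Add 12 hours leg 3 → 8:17 AM UTC (Oct 5).
Greywater is UTC+2:00, so local arrival = 8:17 AM + 2:00 = 10:17 AM on Oct 5.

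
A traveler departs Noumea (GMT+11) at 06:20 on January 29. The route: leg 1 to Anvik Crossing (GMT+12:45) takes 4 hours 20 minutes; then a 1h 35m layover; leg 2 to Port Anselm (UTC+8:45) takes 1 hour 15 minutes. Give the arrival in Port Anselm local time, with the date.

11:15 on Jan 29

Convert departure to UTC: 06:20 − 11:00 = 19:20 UTC on Jan 28.
Add 4 hours 20 minutes leg 1 → 23:40 UTC.
Add 1 hour 35 minutes layover in Anvik Crossing → 01:15 UTC (Jan 29).
Add 1 hour 15 minutes leg 2 → 02:30 UTC.
Port Anselm is UTC+8:45, so local arrival = 02:30 + 8:45 = 11:15 on Jan 29.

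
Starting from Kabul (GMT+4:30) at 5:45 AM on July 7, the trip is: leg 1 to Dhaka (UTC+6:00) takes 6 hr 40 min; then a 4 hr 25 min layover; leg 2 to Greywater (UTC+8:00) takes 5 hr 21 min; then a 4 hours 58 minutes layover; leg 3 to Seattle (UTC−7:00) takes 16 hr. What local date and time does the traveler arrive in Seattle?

7:39 AM on July 8

Convert departure to UTC: 5:45 AM − 4:30 = 1:15 AM UTC on Jul 7.
Add 6 hours 40 minutes leg 1 → 7:55 AM UTC.
Add 4 hours and 25 minutes layover in Dhaka → 12:20 PM UTC.
Add 5 hours 21 minutes leg 2 → 5:41 PM UTC.
Add 4 hours and 58 minutes layover in Greywater → 10:39 PM UTC.
Add 16 hours leg 3 → 2:39 PM UTC (Jul 8).
Seattle is UTC−7:00, so local arrival = 2:39 PM − 7:00 = 7:39 AM on Jul 8.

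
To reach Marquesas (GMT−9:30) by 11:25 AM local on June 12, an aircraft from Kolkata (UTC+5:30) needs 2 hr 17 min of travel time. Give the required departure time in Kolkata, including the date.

12:08 AM on June 13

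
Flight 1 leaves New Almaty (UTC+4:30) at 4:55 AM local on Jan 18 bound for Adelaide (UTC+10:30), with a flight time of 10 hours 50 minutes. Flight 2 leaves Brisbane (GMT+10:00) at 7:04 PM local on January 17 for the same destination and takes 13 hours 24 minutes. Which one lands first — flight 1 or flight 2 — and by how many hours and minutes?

Flight 1 in UTC: 4:55 AM − 4:30 = 12:25 AM on Jan 18.
+10 hours 50 minutes → arrive 11:15 AM UTC on Jan 18.
Flight 2 in UTC: 7:04 PM − 10:00 = 9:04 AM on Jan 17.
+13 hours and 24 minutes → arrive 10:28 PM UTC on Jan 17.
Flight 2 lands earlier by 12 hours 47 minutes.

the second, by 12 hours 47 minutes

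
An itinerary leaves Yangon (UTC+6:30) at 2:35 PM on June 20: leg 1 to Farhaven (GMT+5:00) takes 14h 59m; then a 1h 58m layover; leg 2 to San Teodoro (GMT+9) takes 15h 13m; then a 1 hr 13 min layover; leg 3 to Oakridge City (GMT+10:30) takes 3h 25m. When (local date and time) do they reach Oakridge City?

7:23 AM on Jun 22

Convert departure to UTC: 2:35 PM − 6:30 = 8:05 AM UTC on Jun 20.
Add 14 hours 59 minutes leg 1 → 11:04 PM UTC.
Add 1 hour 58 minutes layover in Farhaven → 1:02 AM UTC (Jun 21).
Add 15 hours and 13 minutes leg 2 → 4:15 PM UTC.
Add 1 hour and 13 minutes layover in San Teodoro → 5:28 PM UTC.
Add 3 hours 25 minutes leg 3 → 8:53 PM UTC.
Oakridge City is UTC+10:30, so local arrival = 8:53 PM + 10:30 = 7:23 AM on Jun 22.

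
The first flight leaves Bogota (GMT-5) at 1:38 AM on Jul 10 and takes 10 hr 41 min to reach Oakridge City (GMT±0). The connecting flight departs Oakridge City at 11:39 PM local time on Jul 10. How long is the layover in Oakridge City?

6 hours 20 minutes

Convert departure to UTC: 1:38 AM + 5:00 = 6:38 AM UTC on Jul 10.
Add 10 hours and 41 minutes flight time → 5:19 PM UTC.
Oakridge City is UTC+0, so local arrival is the same: 5:19 PM on Jul 10.
Layover = 11:39 PM − 5:19 PM = 6 hours 20 minutes.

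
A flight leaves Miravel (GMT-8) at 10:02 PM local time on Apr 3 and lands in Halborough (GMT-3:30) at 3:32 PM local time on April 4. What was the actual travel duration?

13 hours

Halborough is 4:30 ahead of Miravel.
Clock-face elapsed time (ignoring zones) is 17 hours 30 minutes.
Actual elapsed = 17 hours 30 minutes − 4:30 = 13 hours.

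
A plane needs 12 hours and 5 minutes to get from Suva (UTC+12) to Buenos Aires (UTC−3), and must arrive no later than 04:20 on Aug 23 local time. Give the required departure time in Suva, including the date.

07:15 on August 23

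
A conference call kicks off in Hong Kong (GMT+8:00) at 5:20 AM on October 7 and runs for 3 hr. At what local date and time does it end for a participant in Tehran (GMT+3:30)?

3:50 AM on October 7

Convert start to UTC: 5:20 AM − 8:00 = 9:20 PM UTC on Oct 6.
Add 3 hours duration → 12:20 AM UTC (Oct 7).
Tehran is UTC+3:30, so local end time = 12:20 AM + 3:30 = 3:50 AM on Oct 7.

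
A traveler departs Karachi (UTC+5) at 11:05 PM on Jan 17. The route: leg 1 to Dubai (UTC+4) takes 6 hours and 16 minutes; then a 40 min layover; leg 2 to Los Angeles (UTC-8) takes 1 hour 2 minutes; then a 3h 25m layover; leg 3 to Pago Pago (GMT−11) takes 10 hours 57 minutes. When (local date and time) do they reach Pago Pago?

5:25 AM on January 18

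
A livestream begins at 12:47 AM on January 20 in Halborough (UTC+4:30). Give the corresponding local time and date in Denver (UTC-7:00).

1:17 PM on Jan 19

Denver is 11:30 behind Halborough.
Shift by the zone difference: 12:47 AM − 11:30 = 1:17 PM on Jan 19 in Denver.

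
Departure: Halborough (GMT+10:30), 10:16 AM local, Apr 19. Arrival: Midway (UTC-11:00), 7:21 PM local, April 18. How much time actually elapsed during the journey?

6 hours 35 minutes

Midway is 21:30 behind Halborough.
Clock-face elapsed time (ignoring zones) is −14 hours 55 minutes.
Actual elapsed = −14 hours 55 minutes + 21:30 = 6 hours 35 minutes.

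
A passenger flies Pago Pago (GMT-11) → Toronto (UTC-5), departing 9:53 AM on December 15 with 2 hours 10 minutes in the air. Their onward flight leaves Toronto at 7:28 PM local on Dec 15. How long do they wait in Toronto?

Convert departure to UTC: 9:53 AM + 11:00 = 8:53 PM UTC on Dec 15.
Add 2 hours 10 minutes flight time → 11:03 PM UTC.
Toronto is UTC−5:00, so local arrival = 11:03 PM − 5:00 = 6:03 PM on Dec 15.
Layover = 7:28 PM − 6:03 PM = 1 hour 25 minutes.

1 hour 25 minutes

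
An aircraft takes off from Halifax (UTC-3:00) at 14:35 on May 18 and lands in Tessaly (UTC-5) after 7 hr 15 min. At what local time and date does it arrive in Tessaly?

Tessaly is 2:00 behind Halifax.
After 7 hours and 15 minutes it is 21:50 in Halifax.
Shift by the zone difference: 21:50 − 2:00 = 19:50 on May 18 in Tessaly.

19:50 on May 18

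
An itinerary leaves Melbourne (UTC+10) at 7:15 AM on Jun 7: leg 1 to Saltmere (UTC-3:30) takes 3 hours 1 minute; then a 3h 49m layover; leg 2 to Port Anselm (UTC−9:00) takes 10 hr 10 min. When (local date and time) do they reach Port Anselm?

Convert departure to UTC: 7:15 AM − 10:00 = 9:15 PM UTC on Jun 6.
Add 3 hours 1 minute leg 1 → 12:16 AM UTC (Jun 7).
Add 3 hours 49 minutes layover in Saltmere → 4:05 AM UTC.
Add 10 hours 10 minutes leg 2 → 2:15 PM UTC.
Port Anselm is UTC−9:00, so local arrival = 2:15 PM − 9:00 = 5:15 AM on Jun 7.

5:15 AM on June 7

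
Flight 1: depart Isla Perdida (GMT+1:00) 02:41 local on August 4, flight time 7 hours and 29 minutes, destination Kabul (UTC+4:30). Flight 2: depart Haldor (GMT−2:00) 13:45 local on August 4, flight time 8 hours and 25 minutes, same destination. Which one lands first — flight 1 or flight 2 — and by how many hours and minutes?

the first, by 15 hours

Flight 1 in UTC: 02:41 − 1:00 = 01:41 on Aug 4.
+7 hours and 29 minutes → arrive 09:10 UTC on Aug 4.
Flight 2 in UTC: 13:45 + 2:00 = 15:45 on Aug 4.
+8 hours 25 minutes → arrive 00:10 UTC on Aug 5.
Flight 1 lands earlier by 15 hours.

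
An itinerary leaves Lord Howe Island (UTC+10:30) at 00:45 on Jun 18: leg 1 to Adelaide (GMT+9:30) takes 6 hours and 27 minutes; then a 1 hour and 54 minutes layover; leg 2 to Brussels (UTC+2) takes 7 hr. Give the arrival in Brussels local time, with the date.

Convert departure to UTC: 00:45 − 10:30 = 14:15 UTC on Jun 17.
Add 6 hours and 27 minutes leg 1 → 20:42 UTC.
Add 1 hour 54 minutes layover in Adelaide → 22:36 UTC.
Add 7 hours leg 2 → 05:36 UTC (Jun 18).
Brussels is UTC+2:00, so local arrival = 05:36 + 2:00 = 07:36 on Jun 18.

07:36 on June 18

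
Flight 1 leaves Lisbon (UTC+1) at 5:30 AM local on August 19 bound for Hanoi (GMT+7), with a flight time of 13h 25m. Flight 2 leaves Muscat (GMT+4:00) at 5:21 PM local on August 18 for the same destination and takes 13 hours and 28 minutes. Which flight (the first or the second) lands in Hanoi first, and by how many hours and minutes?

Flight 1 in UTC: 5:30 AM − 1:00 = 4:30 AM on Aug 19.
+13 hours 25 minutes → arrive 5:55 PM UTC on Aug 19.
Flight 2 in UTC: 5:21 PM − 4:00 = 1:21 PM on Aug 18.
+13 hours and 28 minutes → arrive 2:49 AM UTC on Aug 19.
Flight 2 lands earlier by 15 hours 6 minutes.

the second, by 15 hours 6 minutes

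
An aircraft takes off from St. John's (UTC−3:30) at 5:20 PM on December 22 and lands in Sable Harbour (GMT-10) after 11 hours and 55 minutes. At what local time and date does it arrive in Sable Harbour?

10:45 PM on December 22

Convert departure to UTC: 5:20 PM + 3:30 = 8:50 PM UTC on Dec 22.
Add 11 hours and 55 minutes travel time → 8:45 AM UTC (Dec 23).
Sable Harbour is UTC−10:00, so local arrival = 8:45 AM − 10:00 = 10:45 PM on Dec 22.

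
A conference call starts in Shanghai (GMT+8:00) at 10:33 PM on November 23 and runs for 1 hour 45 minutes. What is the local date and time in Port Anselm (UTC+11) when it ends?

3:18 AM on November 24

Convert start to UTC: 10:33 PM − 8:00 = 2:33 PM UTC on Nov 23.
Add 1 hour and 45 minutes duration → 4:18 PM UTC.
Port Anselm is UTC+11:00, so local end time = 4:18 PM + 11:00 = 3:18 AM on Nov 24.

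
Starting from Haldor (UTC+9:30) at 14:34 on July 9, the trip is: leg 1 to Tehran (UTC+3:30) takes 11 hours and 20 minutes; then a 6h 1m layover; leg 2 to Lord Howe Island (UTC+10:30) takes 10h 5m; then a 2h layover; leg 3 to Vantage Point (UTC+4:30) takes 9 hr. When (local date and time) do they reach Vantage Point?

Convert departure to UTC: 14:34 − 9:30 = 05:04 UTC on Jul 9.
Add 11 hours and 20 minutes leg 1 → 16:24 UTC.
Add 6 hours 1 minute layover in Tehran → 22:25 UTC.
Add 10 hours and 5 minutes leg 2 → 08:30 UTC (Jul 10).
Add 2 hours layover in Lord Howe Island → 10:30 UTC.
Add 9 hours leg 3 → 19:30 UTC.
Vantage Point is UTC+4:30, so local arrival = 19:30 + 4:30 = 00:00 on Jul 11.

00:00 on Jul 11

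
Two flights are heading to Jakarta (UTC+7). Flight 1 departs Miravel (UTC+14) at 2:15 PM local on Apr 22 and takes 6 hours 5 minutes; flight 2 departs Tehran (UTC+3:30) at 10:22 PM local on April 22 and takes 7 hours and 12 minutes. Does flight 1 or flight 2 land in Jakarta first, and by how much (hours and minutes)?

the first, by 19 hours 44 minutes

Flight 1 in UTC: 2:15 PM − 14:00 = 12:15 AM on Apr 22.
+6 hours and 5 minutes → arrive 6:20 AM UTC on Apr 22.
Flight 2 in UTC: 10:22 PM − 3:30 = 6:52 PM on Apr 22.
+7 hours and 12 minutes → arrive 2:04 AM UTC on Apr 23.
Flight 1 lands earlier by 19 hours 44 minutes.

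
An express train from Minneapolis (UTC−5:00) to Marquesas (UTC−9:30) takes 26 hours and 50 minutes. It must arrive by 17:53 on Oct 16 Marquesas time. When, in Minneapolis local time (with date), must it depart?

19:33 on October 15

Target arrival in UTC: 17:53 + 9:30 = 03:23 on Oct 17.
Subtract 26 hours and 50 minutes → departure 00:33 UTC on Oct 16.
Minneapolis is UTC−5:00: 00:33 − 5:00 = 19:33 on Oct 15.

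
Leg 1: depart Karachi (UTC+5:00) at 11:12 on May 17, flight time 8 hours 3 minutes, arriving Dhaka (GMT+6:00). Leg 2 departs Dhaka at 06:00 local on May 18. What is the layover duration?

Convert departure to UTC: 11:12 − 5:00 = 06:12 UTC on May 17.
Add 8 hours and 3 minutes flight time → 14:15 UTC.
Dhaka is UTC+6:00, so local arrival = 14:15 + 6:00 = 20:15 on May 17.
Layover = 06:00 − 20:15 (+1 day) = 9 hours 45 minutes.

9 hours 45 minutes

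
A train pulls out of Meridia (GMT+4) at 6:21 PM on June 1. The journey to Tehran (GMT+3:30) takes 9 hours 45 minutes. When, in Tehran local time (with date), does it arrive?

3:36 AM on June 2

Tehran is 0:30 behind Meridia.
After 9 hours and 45 minutes it is 4:06 AM (Jun 2) in Meridia.
Shift by the zone difference: 4:06 AM − 0:30 = 3:36 AM on Jun 2 in Tehran.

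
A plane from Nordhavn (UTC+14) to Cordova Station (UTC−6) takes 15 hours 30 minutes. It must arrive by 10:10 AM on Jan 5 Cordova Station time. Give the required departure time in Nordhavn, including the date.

2:40 PM on January 5

Target arrival in UTC: 10:10 AM + 6:00 = 4:10 PM on Jan 5.
Subtract 15 hours 30 minutes → departure 12:40 AM UTC on Jan 5.
Nordhavn is UTC+14:00: 12:40 AM + 14:00 = 2:40 PM on Jan 5.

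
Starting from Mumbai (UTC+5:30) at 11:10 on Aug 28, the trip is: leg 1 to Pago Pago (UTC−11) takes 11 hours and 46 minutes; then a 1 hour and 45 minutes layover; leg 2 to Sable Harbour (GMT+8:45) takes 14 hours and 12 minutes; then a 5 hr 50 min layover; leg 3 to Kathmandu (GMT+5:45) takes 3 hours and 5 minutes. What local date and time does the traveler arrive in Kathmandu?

Convert departure to UTC: 11:10 − 5:30 = 05:40 UTC on Aug 28.
Add 11 hours 46 minutes leg 1 → 17:26 UTC.
Add 1 hour 45 minutes layover in Pago Pago → 19:11 UTC.
Add 14 hours and 12 minutes leg 2 → 09:23 UTC (Aug 29).
Add 5 hours 50 minutes layover in Sable Harbour → 15:13 UTC.
Add 3 hours 5 minutes leg 3 → 18:18 UTC.
Kathmandu is UTC+5:45, so local arrival = 18:18 + 5:45 = 00:03 on Aug 30.

00:03 on Aug 30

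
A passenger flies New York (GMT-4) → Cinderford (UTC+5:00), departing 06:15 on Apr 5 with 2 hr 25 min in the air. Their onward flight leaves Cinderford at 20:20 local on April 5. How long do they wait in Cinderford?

2 hours 40 minutes

Convert departure to UTC: 06:15 + 4:00 = 10:15 UTC on Apr 5.
Add 2 hours and 25 minutes flight time → 12:40 UTC.
Cinderford is UTC+5:00, so local arrival = 12:40 + 5:00 = 17:40 on Apr 5.
Layover = 20:20 − 17:40 = 2 hours 40 minutes.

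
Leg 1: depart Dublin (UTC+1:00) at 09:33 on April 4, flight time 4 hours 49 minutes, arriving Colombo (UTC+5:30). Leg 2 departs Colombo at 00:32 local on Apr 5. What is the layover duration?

Convert departure to UTC: 09:33 − 1:00 = 08:33 UTC on Apr 4.
Add 4 hours 49 minutes flight time → 13:22 UTC.
Colombo is UTC+5:30, so local arrival = 13:22 + 5:30 = 18:52 on Apr 4.
Layover = 00:32 − 18:52 (+1 day) = 5 hours 40 minutes.

5 hours 40 minutes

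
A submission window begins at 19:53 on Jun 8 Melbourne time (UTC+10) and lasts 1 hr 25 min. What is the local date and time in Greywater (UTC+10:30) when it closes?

Convert start to UTC: 19:53 − 10:00 = 09:53 UTC on Jun 8.
Add 1 hour and 25 minutes duration → 11:18 UTC.
Greywater is UTC+10:30, so local end time = 11:18 + 10:30 = 21:48 on Jun 8.

21:48 on June 8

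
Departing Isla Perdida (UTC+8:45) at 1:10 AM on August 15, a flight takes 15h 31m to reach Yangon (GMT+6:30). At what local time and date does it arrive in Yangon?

2:26 PM on Aug 15

Yangon is 2:15 behind Isla Perdida.
After 15 hours 31 minutes it is 4:41 PM in Isla Perdida.
Shift by the zone difference: 4:41 PM − 2:15 = 2:26 PM on Aug 15 in Yangon.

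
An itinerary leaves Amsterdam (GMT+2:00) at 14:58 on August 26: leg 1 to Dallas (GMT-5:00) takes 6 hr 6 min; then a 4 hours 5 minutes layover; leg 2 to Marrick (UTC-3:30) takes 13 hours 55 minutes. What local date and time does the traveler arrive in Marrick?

Convert departure to UTC: 14:58 − 2:00 = 12:58 UTC on Aug 26.
Add 6 hours and 6 minutes leg 1 → 19:04 UTC.
Add 4 hours 5 minutes layover in Dallas → 23:09 UTC.
Add 13 hours 55 minutes leg 2 → 13:04 UTC (Aug 27).
Marrick is UTC−3:30, so local arrival = 13:04 − 3:30 = 09:34 on Aug 27.

09:34 on August 27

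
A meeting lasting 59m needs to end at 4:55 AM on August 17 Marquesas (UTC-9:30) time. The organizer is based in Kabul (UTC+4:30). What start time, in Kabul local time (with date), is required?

Target end time in UTC: 4:55 AM + 9:30 = 2:25 PM on Aug 17.
Subtract 59 minutes → start 1:26 PM UTC on Aug 17.
Kabul is UTC+4:30: 1:26 PM + 4:30 = 5:56 PM on Aug 17.

5:56 PM on August 17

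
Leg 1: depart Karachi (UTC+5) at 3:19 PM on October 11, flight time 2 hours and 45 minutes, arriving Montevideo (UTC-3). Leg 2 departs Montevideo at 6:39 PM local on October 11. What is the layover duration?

8 hours 35 minutes

Convert departure to UTC: 3:19 PM − 5:00 = 10:19 AM UTC on Oct 11.
Add 2 hours 45 minutes flight time → 1:04 PM UTC.
Montevideo is UTC−3:00, so local arrival = 1:04 PM − 3:00 = 10:04 AM on Oct 11.
Layover = 6:39 PM − 10:04 AM = 8 hours 35 minutes.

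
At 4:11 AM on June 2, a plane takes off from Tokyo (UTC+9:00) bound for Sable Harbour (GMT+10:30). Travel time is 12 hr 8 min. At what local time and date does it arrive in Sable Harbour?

Sable Harbour is 1:30 ahead of Tokyo.
After 12 hours 8 minutes it is 4:19 PM in Tokyo.
Shift by the zone difference: 4:19 PM + 1:30 = 5:49 PM on Jun 2 in Sable Harbour.

5:49 PM on June 2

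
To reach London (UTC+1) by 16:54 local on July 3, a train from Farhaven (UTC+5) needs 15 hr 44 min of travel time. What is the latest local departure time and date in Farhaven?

05:10 on July 3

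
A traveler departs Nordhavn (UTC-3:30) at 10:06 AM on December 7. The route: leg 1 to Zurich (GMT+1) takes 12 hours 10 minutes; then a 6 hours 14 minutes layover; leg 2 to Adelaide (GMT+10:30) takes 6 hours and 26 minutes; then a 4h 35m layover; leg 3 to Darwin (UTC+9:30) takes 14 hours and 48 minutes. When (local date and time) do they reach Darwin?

7:19 PM on Dec 9

Convert departure to UTC: 10:06 AM + 3:30 = 1:36 PM UTC on Dec 7.
Add 12 hours and 10 minutes leg 1 → 1:46 AM UTC (Dec 8).
Add 6 hours and 14 minutes layover in Zurich → 8:00 AM UTC.
Add 6 hours and 26 minutes leg 2 → 2:26 PM UTC.
Add 4 hours 35 minutes layover in Adelaide → 7:01 PM UTC.
Add 14 hours and 48 minutes leg 3 → 9:49 AM UTC (Dec 9).
Darwin is UTC+9:30, so local arrival = 9:49 AM + 9:30 = 7:19 PM on Dec 9.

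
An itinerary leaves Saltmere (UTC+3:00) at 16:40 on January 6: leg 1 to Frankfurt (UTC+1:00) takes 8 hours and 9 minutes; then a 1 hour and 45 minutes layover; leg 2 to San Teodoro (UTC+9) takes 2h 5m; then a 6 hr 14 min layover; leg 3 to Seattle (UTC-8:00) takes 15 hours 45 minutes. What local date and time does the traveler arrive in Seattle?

15:38 on January 7

Convert departure to UTC: 16:40 − 3:00 = 13:40 UTC on Jan 6.
Add 8 hours 9 minutes leg 1 → 21:49 UTC.
Add 1 hour and 45 minutes layover in Frankfurt → 23:34 UTC.
Add 2 hours and 5 minutes leg 2 → 01:39 UTC (Jan 7).
Add 6 hours 14 minutes layover in San Teodoro → 07:53 UTC.
Add 15 hours 45 minutes leg 3 → 23:38 UTC.
Seattle is UTC−8:00, so local arrival = 23:38 − 8:00 = 15:38 on Jan 7.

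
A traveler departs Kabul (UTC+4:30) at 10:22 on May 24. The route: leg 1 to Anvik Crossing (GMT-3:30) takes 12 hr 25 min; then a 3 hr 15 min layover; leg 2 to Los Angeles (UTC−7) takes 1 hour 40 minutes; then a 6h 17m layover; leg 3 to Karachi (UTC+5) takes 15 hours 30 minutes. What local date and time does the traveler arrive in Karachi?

01:59 on May 26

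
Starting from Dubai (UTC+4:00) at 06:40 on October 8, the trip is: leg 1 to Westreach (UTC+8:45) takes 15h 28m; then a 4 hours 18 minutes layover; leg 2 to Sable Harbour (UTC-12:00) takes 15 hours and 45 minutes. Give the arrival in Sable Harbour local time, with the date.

Convert departure to UTC: 06:40 − 4:00 = 02:40 UTC on Oct 8.
Add 15 hours and 28 minutes leg 1 → 18:08 UTC.
Add 4 hours 18 minutes layover in Westreach → 22:26 UTC.
Add 15 hours and 45 minutes leg 2 → 14:11 UTC (Oct 9).
Sable Harbour is UTC−12:00, so local arrival = 14:11 − 12:00 = 02:11 on Oct 9.

02:11 on October 9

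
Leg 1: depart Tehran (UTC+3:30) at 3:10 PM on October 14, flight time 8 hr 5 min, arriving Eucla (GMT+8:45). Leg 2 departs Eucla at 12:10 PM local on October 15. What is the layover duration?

7 hours 40 minutes

Convert departure to UTC: 3:10 PM − 3:30 = 11:40 AM UTC on Oct 14.
Add 8 hours and 5 minutes flight time → 7:45 PM UTC.
Eucla is UTC+8:45, so local arrival = 7:45 PM + 8:45 = 4:30 AM on Oct 15.
Layover = 12:10 PM − 4:30 AM = 7 hours 40 minutes.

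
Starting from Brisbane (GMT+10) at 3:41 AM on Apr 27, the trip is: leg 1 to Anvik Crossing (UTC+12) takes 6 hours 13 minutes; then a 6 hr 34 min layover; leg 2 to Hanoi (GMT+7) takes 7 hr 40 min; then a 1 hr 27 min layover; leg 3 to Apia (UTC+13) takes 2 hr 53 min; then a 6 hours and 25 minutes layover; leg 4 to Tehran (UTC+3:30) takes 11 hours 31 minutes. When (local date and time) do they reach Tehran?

Convert departure to UTC: 3:41 AM − 10:00 = 5:41 PM UTC on Apr 26.
Add 6 hours and 13 minutes leg 1 → 11:54 PM UTC.
Add 6 hours 34 minutes layover in Anvik Crossing → 6:28 AM UTC (Apr 27).
Add 7 hours and 40 minutes leg 2 → 2:08 PM UTC.
Add 1 hour 27 minutes layover in Hanoi → 3:35 PM UTC.
Add 2 hours and 53 minutes leg 3 → 6:28 PM UTC.
Add 6 hours 25 minutes layover in Apia → 12:53 AM UTC (Apr 28).
Add 11 hours and 31 minutes leg 4 → 12:24 PM UTC.
Tehran is UTC+3:30, so local arrival = 12:24 PM + 3:30 = 3:54 PM on Apr 28.

3:54 PM on April 28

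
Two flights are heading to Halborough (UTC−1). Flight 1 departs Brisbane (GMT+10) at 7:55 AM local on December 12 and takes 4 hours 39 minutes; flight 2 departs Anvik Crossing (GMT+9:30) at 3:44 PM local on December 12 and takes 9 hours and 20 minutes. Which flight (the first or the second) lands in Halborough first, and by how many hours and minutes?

the first, by 13 hours

Flight 1 in UTC: 7:55 AM − 10:00 = 9:55 PM on Dec 11.
+4 hours 39 minutes → arrive 2:34 AM UTC on Dec 12.
Flight 2 in UTC: 3:44 PM − 9:30 = 6:14 AM on Dec 12.
+9 hours and 20 minutes → arrive 3:34 PM UTC on Dec 12.
Flight 1 lands earlier by 13 hours.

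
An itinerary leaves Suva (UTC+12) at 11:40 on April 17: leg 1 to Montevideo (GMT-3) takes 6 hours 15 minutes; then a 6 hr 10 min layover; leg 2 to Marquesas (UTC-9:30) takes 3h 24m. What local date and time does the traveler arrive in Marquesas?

Convert departure to UTC: 11:40 − 12:00 = 23:40 UTC on Apr 16.
Add 6 hours and 15 minutes leg 1 → 05:55 UTC (Apr 17).
Add 6 hours 10 minutes layover in Montevideo → 12:05 UTC.
Add 3 hours and 24 minutes leg 2 → 15:29 UTC.
Marquesas is UTC−9:30, so local arrival = 15:29 − 9:30 = 05:59 on Apr 17.

05:59 on Apr 17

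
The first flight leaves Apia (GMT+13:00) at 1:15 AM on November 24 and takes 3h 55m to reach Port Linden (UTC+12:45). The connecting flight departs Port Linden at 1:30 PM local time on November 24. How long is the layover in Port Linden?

Convert departure to UTC: 1:15 AM − 13:00 = 12:15 PM UTC on Nov 23.
Add 3 hours and 55 minutes flight time → 4:10 PM UTC.
Port Linden is UTC+12:45, so local arrival = 4:10 PM + 12:45 = 4:55 AM on Nov 24.
Layover = 1:30 PM − 4:55 AM = 8 hours 35 minutes.

8 hours 35 minutes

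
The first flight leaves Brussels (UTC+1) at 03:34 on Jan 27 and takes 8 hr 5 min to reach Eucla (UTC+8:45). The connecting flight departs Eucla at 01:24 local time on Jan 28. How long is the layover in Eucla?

6 hours

Convert departure to UTC: 03:34 − 1:00 = 02:34 UTC on Jan 27.
Add 8 hours 5 minutes flight time → 10:39 UTC.
Eucla is UTC+8:45, so local arrival = 10:39 + 8:45 = 19:24 on Jan 27.
Layover = 01:24 − 19:24 (+1 day) = 6 hours.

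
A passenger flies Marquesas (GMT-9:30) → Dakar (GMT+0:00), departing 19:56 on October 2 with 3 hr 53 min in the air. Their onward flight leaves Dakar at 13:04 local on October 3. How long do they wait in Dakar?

Convert departure to UTC: 19:56 + 9:30 = 05:26 UTC on Oct 3.
Add 3 hours and 53 minutes flight time → 09:19 UTC.
Dakar is UTC+0, so local arrival is the same: 09:19 on Oct 3.
Layover = 13:04 − 09:19 = 3 hours 45 minutes.

3 hours 45 minutes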